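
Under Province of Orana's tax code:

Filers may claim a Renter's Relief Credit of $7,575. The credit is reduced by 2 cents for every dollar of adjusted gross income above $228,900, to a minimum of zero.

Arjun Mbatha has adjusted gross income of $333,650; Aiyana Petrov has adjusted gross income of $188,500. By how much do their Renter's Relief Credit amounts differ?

Arjun ($333,650): Renter's Relief Credit: 2% of the $104,750 excess over $228,900 is $2,095; credit = $7,575 − $2,095 = $5,480.
Aiyana ($188,500): Renter's Relief Credit: $188,500 is at or below the $228,900 threshold, so the full $7,575 applies.
Difference: |$5,480 − $7,575| = $2,095.

$2,095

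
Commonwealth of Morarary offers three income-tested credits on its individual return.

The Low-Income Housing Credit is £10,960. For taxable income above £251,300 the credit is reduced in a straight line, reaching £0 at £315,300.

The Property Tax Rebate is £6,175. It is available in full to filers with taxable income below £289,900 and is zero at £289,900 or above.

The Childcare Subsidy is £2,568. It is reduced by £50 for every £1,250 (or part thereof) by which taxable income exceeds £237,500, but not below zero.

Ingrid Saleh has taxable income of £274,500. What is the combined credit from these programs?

Low-Income Housing Credit: £274,500 is £23,200 into a £64,000 phase-out range, leaving 40,800/64,000 of the credit: £10,960 × 40,800/64,000 = £6,987.
Property Tax Rebate: £274,500 is below the £289,900 cutoff, so the full £6,175 applies.
Childcare Subsidy: income exceeds £237,500 by £37,000, which is 30 full-or-partial £1,250 increments; reduction = 30 × £50 = £1,500, leaving £1,068.
Total: £6,987 + £6,175 + £1,068 = £14,230.

£14,230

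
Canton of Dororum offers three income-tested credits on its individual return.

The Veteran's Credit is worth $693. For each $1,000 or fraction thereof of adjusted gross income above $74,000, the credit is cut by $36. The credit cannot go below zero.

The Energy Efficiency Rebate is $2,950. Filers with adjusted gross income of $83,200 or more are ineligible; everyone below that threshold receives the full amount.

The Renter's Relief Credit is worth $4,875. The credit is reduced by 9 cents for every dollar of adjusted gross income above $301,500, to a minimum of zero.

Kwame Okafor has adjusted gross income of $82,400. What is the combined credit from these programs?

Veteran's Credit: income exceeds $74,000 by $8,400, which is 9 full-or-partial $1,000 increments; reduction = 9 × $36 = $324, leaving $369.
Energy Efficiency Rebate: $82,400 is below the $83,200 cutoff, so the full $2,950 applies.
Renter's Relief Credit: $82,400 is at or below the $301,500 threshold, so the full $4,875 applies.
Total: $369 + $2,950 + $4,875 = $8,194.

$8,194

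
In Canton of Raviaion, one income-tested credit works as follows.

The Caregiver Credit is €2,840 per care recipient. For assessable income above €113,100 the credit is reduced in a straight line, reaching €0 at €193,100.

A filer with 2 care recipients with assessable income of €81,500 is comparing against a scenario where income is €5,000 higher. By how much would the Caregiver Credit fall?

€0

At €81,500 — base = 2 × €2,840 = €5,680. €81,500 is at or below the €113,100 threshold, so the full €5,680 applies.
At €86,500 — base = 2 × €2,840 = €5,680. €86,500 is at or below the €113,100 threshold, so the full €5,680 applies.
Lost: €5,680 − €5,680 = €0.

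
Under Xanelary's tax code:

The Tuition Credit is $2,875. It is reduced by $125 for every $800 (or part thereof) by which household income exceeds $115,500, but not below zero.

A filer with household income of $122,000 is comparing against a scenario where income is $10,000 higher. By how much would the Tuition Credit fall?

At $122,000 — income exceeds $115,500 by $6,500, which is 9 full-or-partial $800 increments; reduction = 9 × $125 = $1,125, leaving $1,750.
At $132,000 — income exceeds $115,500 by $16,500, which is 21 full-or-partial $800 increments; reduction = 21 × $125 = $2,625, leaving $250.
Lost: $1,750 − $250 = $1,500.

$1,500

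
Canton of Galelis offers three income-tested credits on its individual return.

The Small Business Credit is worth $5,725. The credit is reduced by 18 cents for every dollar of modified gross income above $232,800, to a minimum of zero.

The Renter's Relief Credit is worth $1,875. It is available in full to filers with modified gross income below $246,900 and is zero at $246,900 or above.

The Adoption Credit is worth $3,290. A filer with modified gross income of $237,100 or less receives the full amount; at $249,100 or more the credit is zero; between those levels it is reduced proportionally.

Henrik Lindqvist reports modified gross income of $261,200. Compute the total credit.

$613

Small Business Credit: 18% of the $28,400 excess over $232,800 is $5,112; credit = $5,725 − $5,112 = $613.
Renter's Relief Credit: $261,200 meets or exceeds the $246,900 cutoff, so the credit is $0.
Adoption Credit: $261,200 is at or above $249,100, so the credit is $0.
Total: $613 + $0 + $0 = $613.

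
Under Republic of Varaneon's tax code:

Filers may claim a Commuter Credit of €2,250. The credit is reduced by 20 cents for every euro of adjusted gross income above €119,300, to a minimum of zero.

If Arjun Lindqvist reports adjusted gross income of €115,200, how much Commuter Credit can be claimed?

Commuter Credit: €115,200 is at or below the €119,300 threshold, so the full €2,250 applies.

€2,250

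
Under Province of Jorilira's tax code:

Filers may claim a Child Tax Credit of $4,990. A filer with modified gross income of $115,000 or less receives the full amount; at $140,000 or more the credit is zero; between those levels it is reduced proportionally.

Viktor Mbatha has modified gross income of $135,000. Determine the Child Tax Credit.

Child Tax Credit: $135,000 is $20,000 into a $25,000 phase-out range, leaving 5,000/25,000 of the credit: $4,990 × 5,000/25,000 = $998.

$998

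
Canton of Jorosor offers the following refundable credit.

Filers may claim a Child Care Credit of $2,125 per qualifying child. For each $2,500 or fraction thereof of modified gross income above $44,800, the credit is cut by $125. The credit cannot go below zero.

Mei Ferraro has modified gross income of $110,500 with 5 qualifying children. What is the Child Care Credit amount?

$7,250

Child Care Credit: base = 5 × $2,125 = $10,625. income exceeds $44,800 by $65,700, which is 27 full-or-partial $2,500 increments; reduction = 27 × $125 = $3,375, leaving $7,250.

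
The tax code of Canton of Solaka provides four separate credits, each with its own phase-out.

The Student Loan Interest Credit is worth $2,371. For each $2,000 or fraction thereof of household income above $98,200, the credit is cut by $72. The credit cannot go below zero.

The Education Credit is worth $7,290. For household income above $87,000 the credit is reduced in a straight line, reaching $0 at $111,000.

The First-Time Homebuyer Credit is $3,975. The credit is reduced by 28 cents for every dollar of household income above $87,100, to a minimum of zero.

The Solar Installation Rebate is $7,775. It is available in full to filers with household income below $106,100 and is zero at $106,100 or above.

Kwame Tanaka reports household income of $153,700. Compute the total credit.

Student Loan Interest Credit: income exceeds $98,200 by $55,500, which is 28 full-or-partial $2,000 increments; reduction = 28 × $72 = $2,016, leaving $355.
Education Credit: $153,700 is at or above $111,000, so the credit is $0.
First-Time Homebuyer Credit: 28% of the $66,600 excess over $87,100 is $18,648 ≥ base, so the credit is $0.
Solar Installation Rebate: $153,700 meets or exceeds the $106,100 cutoff, so the credit is $0.
Total: $355 + $0 + $0 + $0 = $355.

$355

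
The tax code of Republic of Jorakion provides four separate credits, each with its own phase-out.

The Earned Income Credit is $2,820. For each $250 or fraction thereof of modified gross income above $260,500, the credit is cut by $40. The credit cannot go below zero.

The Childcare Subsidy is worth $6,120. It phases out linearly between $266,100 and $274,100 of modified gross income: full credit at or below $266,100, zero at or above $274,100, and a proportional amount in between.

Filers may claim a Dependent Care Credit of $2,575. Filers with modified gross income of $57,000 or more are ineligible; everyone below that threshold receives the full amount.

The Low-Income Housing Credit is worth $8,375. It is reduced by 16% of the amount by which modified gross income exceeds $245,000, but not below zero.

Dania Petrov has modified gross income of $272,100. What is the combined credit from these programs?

$6,509

Earned Income Credit: income exceeds $260,500 by $11,600, which is 47 full-or-partial $250 increments; reduction = 47 × $40 = $1,880, leaving $940.
Childcare Subsidy: $272,100 is $6,000 into a $8,000 phase-out range, leaving 2,000/8,000 of the credit: $6,120 × 2,000/8,000 = $1,530.
Dependent Care Credit: $272,100 meets or exceeds the $57,000 cutoff, so the credit is $0.
Low-Income Housing Credit: 16% of the $27,100 excess over $245,000 is $4,336; credit = $8,375 − $4,336 = $4,039.
Total: $940 + $1,530 + $0 + $4,039 = $6,509.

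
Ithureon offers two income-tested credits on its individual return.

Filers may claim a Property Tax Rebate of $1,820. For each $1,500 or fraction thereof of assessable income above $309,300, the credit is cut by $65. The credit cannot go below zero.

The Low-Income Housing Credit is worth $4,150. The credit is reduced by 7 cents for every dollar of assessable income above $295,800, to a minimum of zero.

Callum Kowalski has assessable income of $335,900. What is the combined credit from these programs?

Property Tax Rebate: income exceeds $309,300 by $26,600, which is 18 full-or-partial $1,500 increments; reduction = 18 × $65 = $1,170, leaving $650.
Low-Income Housing Credit: 7% of the $40,100 excess over $295,800 is $2,807; credit = $4,150 − $2,807 = $1,343.
Total: $650 + $1,343 = $1,993.

$1,993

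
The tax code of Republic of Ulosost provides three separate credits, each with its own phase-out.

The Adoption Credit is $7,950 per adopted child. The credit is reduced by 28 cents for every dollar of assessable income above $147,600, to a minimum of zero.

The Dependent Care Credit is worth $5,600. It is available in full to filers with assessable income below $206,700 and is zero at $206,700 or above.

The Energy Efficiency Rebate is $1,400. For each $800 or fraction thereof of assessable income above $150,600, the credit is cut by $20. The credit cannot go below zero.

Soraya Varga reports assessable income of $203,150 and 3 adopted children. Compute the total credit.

Adoption Credit: base = 3 × $7,950 = $23,850. 28% of the $55,550 excess over $147,600 is $15,554; credit = $23,850 − $15,554 = $8,296.
Dependent Care Credit: $203,150 is below the $206,700 cutoff, so the full $5,600 applies.
Energy Efficiency Rebate: income exceeds $150,600 by $52,550, which is 66 full-or-partial $800 increments; reduction = 66 × $20 = $1,320, leaving $80.
Total: $8,296 + $5,600 + $80 = $13,976.

$13,976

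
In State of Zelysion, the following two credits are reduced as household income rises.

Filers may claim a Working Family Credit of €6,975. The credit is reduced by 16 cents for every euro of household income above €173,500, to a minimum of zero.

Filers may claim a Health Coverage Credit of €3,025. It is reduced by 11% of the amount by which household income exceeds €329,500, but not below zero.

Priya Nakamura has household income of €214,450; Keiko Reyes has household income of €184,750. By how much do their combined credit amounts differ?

Priya (€214,450): Working Family Credit: 16% of the €40,950 excess over €173,500 is €6,552; credit = €6,975 − €6,552 = €423. Health Coverage Credit: €214,450 is at or below the €329,500 threshold, so the full €3,025 applies. total €423 + €3,025 = €3,448
Keiko (€184,750): Working Family Credit: 16% of the €11,250 excess over €173,500 is €1,800; credit = €6,975 − €1,800 = €5,175. Health Coverage Credit: €184,750 is at or below the €329,500 threshold, so the full €3,025 applies. total €5,175 + €3,025 = €8,200
Difference: |€3,448 − €8,200| = €4,752.

€4,752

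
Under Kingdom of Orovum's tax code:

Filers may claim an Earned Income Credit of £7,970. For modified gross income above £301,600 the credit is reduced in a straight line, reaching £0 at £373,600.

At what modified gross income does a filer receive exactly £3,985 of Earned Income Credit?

£3,985 is 3,985/7,970 of the full £7,970, so 3,985/7,970 of the £72,000 range has been used: income = £301,600 + £72,000 × 3,985/7,970 = £337,600.

£337,600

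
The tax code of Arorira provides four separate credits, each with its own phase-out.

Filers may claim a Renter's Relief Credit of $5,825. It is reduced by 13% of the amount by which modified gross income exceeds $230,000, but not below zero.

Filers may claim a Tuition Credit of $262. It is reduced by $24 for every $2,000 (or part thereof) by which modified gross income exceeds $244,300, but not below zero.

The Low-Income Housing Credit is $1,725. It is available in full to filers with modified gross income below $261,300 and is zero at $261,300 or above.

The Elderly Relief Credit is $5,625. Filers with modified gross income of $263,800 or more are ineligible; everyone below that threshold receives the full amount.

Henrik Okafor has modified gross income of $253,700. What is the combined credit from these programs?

$10,236

Renter's Relief Credit: 13% of the $23,700 excess over $230,000 is $3,081; credit = $5,825 − $3,081 = $2,744.
Tuition Credit: income exceeds $244,300 by $9,400, which is 5 full-or-partial $2,000 increments; reduction = 5 × $24 = $120, leaving $142.
Low-Income Housing Credit: $253,700 is below the $261,300 cutoff, so the full $1,725 applies.
Elderly Relief Credit: $253,700 is below the $263,800 cutoff, so the full $5,625 applies.
Total: $2,744 + $142 + $1,725 + $5,625 = $10,236.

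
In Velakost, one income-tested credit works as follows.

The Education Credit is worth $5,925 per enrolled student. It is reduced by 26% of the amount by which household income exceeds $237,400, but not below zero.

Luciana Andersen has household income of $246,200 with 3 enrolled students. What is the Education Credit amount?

$15,487

Education Credit: base = 3 × $5,925 = $17,775. 26% of the $8,800 excess over $237,400 is $2,288; credit = $17,775 − $2,288 = $15,487.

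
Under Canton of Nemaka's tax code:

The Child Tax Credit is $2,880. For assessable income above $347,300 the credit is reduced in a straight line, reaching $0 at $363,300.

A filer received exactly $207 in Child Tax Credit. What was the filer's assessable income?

$207 is 207/2,880 of the full $2,880, so 2,673/2,880 of the $16,000 range has been used: income = $347,300 + $16,000 × 2,673/2,880 = $362,150.

$362,150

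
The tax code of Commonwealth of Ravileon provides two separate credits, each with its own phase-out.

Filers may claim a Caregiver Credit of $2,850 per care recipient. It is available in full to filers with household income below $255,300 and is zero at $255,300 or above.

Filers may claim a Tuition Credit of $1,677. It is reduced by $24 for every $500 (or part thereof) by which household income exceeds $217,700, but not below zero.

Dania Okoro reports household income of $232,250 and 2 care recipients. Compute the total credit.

$6,657

Caregiver Credit: base = 2 × $2,850 = $5,700. $232,250 is below the $255,300 cutoff, so the full $5,700 applies.
Tuition Credit: income exceeds $217,700 by $14,550, which is 30 full-or-partial $500 increments; reduction = 30 × $24 = $720, leaving $957.
Total: $5,700 + $957 = $6,657.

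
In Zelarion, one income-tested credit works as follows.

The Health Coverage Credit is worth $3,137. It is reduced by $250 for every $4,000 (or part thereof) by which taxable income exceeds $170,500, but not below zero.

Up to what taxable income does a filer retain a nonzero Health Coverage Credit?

After 12 increments the reduction is 12 × $250 = $3,000, leaving $137; one more increment wipes it out. Increment 12 ends at excess 12 × $4,000 = $48,000, so the highest qualifying income is $170,500 + $48,000 = $218,500.

$218,500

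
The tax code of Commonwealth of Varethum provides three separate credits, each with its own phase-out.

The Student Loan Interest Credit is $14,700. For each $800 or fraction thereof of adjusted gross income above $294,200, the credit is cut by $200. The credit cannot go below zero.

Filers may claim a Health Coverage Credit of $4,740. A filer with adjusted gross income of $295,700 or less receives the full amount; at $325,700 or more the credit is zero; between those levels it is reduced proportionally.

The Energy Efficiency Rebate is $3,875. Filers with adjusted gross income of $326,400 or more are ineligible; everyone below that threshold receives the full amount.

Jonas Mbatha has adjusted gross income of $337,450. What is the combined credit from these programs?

$3,700

Student Loan Interest Credit: income exceeds $294,200 by $43,250, which is 55 full-or-partial $800 increments; reduction = 55 × $200 = $11,000, leaving $3,700.
Health Coverage Credit: $337,450 is at or above $325,700, so the credit is $0.
Energy Efficiency Rebate: $337,450 meets or exceeds the $326,400 cutoff, so the credit is $0.
Total: $3,700 + $0 + $0 = $3,700.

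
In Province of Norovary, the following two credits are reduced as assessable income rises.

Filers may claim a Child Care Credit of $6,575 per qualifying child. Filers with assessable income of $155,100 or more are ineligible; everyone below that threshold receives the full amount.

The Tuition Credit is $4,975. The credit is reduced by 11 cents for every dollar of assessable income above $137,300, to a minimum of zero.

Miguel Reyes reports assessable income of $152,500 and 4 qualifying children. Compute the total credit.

Child Care Credit: base = 4 × $6,575 = $26,300. $152,500 is below the $155,100 cutoff, so the full $26,300 applies.
Tuition Credit: 11% of the $15,200 excess over $137,300 is $1,672; credit = $4,975 − $1,672 = $3,303.
Total: $26,300 + $3,303 = $29,603.

$29,603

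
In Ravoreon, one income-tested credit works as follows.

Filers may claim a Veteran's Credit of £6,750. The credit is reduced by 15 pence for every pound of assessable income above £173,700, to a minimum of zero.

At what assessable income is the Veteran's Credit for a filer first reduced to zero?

£218,700

The credit falls by 15% of each pound above £173,700, so it reaches zero when the excess is £6,750 / 15% = £45,000: income = £173,700 + £45,000 = £218,700.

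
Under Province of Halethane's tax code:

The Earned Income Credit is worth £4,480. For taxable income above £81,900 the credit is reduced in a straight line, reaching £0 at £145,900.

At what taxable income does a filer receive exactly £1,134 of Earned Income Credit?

£1,134 is 1,134/4,480 of the full £4,480, so 3,346/4,480 of the £64,000 range has been used: income = £81,900 + £64,000 × 3,346/4,480 = £129,700.

£129,700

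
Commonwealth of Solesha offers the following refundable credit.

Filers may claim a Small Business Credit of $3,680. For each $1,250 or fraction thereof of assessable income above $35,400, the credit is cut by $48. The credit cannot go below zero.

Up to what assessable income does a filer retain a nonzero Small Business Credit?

After 76 increments the reduction is 76 × $48 = $3,648, leaving $32; one more increment wipes it out. Increment 76 ends at excess 76 × $1,250 = $95,000, so the highest qualifying income is $35,400 + $95,000 = $130,400.

$130,400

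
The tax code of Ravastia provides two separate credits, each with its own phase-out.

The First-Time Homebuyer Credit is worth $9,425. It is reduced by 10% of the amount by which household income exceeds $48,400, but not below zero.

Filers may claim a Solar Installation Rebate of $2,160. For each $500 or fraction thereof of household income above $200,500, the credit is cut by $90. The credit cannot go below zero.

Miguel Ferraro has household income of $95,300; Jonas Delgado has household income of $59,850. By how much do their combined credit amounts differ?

$3,545

Miguel ($95,300): First-Time Homebuyer Credit: 10% of the $46,900 excess over $48,400 is $4,690; credit = $9,425 − $4,690 = $4,735. Solar Installation Rebate: $95,300 is at or below the $200,500 threshold, so the full $2,160 applies. total $4,735 + $2,160 = $6,895
Jonas ($59,850): First-Time Homebuyer Credit: 10% of the $11,450 excess over $48,400 is $1,145; credit = $9,425 − $1,145 = $8,280. Solar Installation Rebate: $59,850 is at or below the $200,500 threshold, so the full $2,160 applies. total $8,280 + $2,160 = $10,440
Difference: |$6,895 − $10,440| = $3,545.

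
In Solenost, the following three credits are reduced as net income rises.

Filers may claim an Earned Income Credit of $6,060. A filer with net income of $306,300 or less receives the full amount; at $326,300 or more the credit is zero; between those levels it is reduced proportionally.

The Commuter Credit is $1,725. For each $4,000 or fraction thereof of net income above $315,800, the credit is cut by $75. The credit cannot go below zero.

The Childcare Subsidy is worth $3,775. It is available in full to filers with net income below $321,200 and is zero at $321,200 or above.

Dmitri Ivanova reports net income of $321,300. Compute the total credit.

$3,090

Earned Income Credit: $321,300 is $15,000 into a $20,000 phase-out range, leaving 5,000/20,000 of the credit: $6,060 × 5,000/20,000 = $1,515.
Commuter Credit: income exceeds $315,800 by $5,500, which is 2 full-or-partial $4,000 increments; reduction = 2 × $75 = $150, leaving $1,575.
Childcare Subsidy: $321,300 meets or exceeds the $321,200 cutoff, so the credit is $0.
Total: $1,515 + $1,575 + $0 = $3,090.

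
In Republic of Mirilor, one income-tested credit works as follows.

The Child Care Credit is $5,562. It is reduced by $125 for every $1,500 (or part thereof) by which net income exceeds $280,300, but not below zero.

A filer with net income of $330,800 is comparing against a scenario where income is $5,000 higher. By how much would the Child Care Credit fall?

At $330,800 — income exceeds $280,300 by $50,500, which is 34 full-or-partial $1,500 increments; reduction = 34 × $125 = $4,250, leaving $1,312.
At $335,800 — income exceeds $280,300 by $55,500, which is 37 full-or-partial $1,500 increments; reduction = 37 × $125 = $4,625, leaving $937.
Lost: $1,312 − $937 = $375.

$375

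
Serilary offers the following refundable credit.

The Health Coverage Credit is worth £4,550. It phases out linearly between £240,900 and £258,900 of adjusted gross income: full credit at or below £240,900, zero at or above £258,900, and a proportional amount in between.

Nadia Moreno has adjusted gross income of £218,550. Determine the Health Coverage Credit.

Health Coverage Credit: £218,550 is at or below the £240,900 threshold, so the full £4,550 applies.

£4,550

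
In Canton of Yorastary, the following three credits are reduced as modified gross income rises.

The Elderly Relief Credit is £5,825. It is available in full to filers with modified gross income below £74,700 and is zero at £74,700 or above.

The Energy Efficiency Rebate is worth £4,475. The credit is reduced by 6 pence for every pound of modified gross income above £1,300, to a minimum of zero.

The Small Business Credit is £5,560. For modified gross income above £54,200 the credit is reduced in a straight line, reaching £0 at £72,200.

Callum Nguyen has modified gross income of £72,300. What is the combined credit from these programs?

£6,040

Elderly Relief Credit: £72,300 is below the £74,700 cutoff, so the full £5,825 applies.
Energy Efficiency Rebate: 6% of the £71,000 excess over £1,300 is £4,260; credit = £4,475 − £4,260 = £215.
Small Business Credit: £72,300 is at or above £72,200, so the credit is £0.
Total: £5,825 + £215 + £0 = £6,040.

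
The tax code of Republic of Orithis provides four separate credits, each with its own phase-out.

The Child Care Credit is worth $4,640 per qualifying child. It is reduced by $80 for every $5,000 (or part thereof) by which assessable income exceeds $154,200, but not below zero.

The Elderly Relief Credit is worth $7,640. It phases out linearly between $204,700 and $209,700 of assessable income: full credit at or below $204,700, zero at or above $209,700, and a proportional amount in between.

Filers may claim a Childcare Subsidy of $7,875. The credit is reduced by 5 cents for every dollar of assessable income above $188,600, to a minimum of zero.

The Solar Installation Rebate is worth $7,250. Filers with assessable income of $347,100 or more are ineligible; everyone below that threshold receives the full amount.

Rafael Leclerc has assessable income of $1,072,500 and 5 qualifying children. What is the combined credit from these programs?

$8,480

Child Care Credit: base = 5 × $4,640 = $23,200. income exceeds $154,200 by $918,300, which is 184 full-or-partial $5,000 increments; reduction = 184 × $80 = $14,720, leaving $8,480.
Elderly Relief Credit: $1,072,500 is at or above $209,700, so the credit is $0.
Childcare Subsidy: 5% of the $883,900 excess over $188,600 is $44,195 ≥ base, so the credit is $0.
Solar Installation Rebate: $1,072,500 meets or exceeds the $347,100 cutoff, so the credit is $0.
Total: $8,480 + $0 + $0 + $0 = $8,480.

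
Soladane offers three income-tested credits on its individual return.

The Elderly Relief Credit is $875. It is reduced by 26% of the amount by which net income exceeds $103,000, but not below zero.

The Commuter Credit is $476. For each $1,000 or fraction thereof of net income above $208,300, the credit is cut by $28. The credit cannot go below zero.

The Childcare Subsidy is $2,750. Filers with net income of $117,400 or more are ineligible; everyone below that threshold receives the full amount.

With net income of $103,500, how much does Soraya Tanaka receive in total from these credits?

$3,971

Elderly Relief Credit: 26% of the $500 excess over $103,000 is $130; credit = $875 − $130 = $745.
Commuter Credit: $103,500 is at or below the $208,300 threshold, so the full $476 applies.
Childcare Subsidy: $103,500 is below the $117,400 cutoff, so the full $2,750 applies.
Total: $745 + $476 + $2,750 = $3,971.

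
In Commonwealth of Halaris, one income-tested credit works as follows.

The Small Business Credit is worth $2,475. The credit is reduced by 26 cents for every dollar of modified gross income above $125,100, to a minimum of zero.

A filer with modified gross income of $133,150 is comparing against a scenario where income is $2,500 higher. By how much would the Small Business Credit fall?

$382

At $133,150 — 26% of the $8,050 excess over $125,100 is $2,093; credit = $2,475 − $2,093 = $382.
At $135,650 — 26% of the $10,550 excess over $125,100 is $2,743 ≥ base, so the credit is $0.
Lost: $382 − $0 = $382.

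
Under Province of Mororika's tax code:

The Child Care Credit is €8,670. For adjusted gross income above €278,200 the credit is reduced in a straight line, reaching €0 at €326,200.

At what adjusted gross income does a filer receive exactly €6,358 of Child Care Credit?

€6,358 is 6,358/8,670 of the full €8,670, so 2,312/8,670 of the €48,000 range has been used: income = €278,200 + €48,000 × 2,312/8,670 = €291,000.

€291,000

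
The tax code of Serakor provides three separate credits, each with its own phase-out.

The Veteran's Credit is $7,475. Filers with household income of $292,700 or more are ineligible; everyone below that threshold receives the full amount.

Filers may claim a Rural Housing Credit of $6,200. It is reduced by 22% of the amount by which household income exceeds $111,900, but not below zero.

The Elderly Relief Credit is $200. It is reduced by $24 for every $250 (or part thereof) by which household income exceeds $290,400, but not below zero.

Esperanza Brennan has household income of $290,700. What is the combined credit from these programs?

Veteran's Credit: $290,700 is below the $292,700 cutoff, so the full $7,475 applies.
Rural Housing Credit: 22% of the $178,800 excess over $111,900 is $39,336 ≥ base, so the credit is $0.
Elderly Relief Credit: income exceeds $290,400 by $300, which is 2 full-or-partial $250 increments; reduction = 2 × $24 = $48, leaving $152.
Total: $7,475 + $0 + $152 = $7,627.

$7,627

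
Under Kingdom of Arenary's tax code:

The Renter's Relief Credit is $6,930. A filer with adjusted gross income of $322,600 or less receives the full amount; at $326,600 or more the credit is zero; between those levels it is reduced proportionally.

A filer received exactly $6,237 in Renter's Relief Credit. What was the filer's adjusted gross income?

$323,000

$6,237 is 6,237/6,930 of the full $6,930, so 693/6,930 of the $4,000 range has been used: income = $322,600 + $4,000 × 693/6,930 = $323,000.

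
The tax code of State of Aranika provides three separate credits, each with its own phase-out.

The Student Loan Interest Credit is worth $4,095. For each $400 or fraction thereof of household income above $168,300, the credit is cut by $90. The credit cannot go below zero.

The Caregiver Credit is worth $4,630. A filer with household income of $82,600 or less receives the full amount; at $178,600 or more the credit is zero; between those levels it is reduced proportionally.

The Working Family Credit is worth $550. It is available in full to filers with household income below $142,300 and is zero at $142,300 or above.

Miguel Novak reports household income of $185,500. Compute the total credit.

$225

Student Loan Interest Credit: income exceeds $168,300 by $17,200, which is 43 full-or-partial $400 increments; reduction = 43 × $90 = $3,870, leaving $225.
Caregiver Credit: $185,500 is at or above $178,600, so the credit is $0.
Working Family Credit: $185,500 meets or exceeds the $142,300 cutoff, so the credit is $0.
Total: $225 + $0 + $0 = $225.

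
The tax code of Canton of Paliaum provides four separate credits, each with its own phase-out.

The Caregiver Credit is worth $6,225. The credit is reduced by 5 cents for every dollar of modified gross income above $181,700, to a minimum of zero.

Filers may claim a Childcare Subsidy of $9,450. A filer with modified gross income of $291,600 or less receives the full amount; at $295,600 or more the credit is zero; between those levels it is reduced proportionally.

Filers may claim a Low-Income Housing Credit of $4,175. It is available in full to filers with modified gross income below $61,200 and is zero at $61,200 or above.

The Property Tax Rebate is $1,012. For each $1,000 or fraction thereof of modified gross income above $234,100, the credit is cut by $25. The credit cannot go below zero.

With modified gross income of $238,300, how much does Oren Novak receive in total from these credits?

Caregiver Credit: 5% of the $56,600 excess over $181,700 is $2,830; credit = $6,225 − $2,830 = $3,395.
Childcare Subsidy: $238,300 is at or below the $291,600 threshold, so the full $9,450 applies.
Low-Income Housing Credit: $238,300 meets or exceeds the $61,200 cutoff, so the credit is $0.
Property Tax Rebate: income exceeds $234,100 by $4,200, which is 5 full-or-partial $1,000 increments; reduction = 5 × $25 = $125, leaving $887.
Total: $3,395 + $9,450 + $0 + $887 = $13,732.

$13,732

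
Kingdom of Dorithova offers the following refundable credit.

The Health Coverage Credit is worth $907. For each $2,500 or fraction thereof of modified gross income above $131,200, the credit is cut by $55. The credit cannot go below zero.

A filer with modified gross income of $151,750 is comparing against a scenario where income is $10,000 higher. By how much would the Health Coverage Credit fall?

At $151,750 — income exceeds $131,200 by $20,550, which is 9 full-or-partial $2,500 increments; reduction = 9 × $55 = $495, leaving $412.
At $161,750 — income exceeds $131,200 by $30,550, which is 13 full-or-partial $2,500 increments; reduction = 13 × $55 = $715, leaving $192.
Lost: $412 − $192 = $220.

$220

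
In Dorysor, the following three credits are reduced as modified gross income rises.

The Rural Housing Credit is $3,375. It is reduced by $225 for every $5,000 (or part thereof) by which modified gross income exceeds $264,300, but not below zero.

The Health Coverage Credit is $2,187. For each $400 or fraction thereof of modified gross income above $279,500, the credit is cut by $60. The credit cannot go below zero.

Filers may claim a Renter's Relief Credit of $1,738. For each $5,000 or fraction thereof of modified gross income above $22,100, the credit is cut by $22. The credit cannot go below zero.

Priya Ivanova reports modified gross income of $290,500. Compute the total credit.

Rural Housing Credit: income exceeds $264,300 by $26,200, which is 6 full-or-partial $5,000 increments; reduction = 6 × $225 = $1,350, leaving $2,025.
Health Coverage Credit: income exceeds $279,500 by $11,000, which is 28 full-or-partial $400 increments; reduction = 28 × $60 = $1,680, leaving $507.
Renter's Relief Credit: income exceeds $22,100 by $268,400, which is 54 full-or-partial $5,000 increments; reduction = 54 × $22 = $1,188, leaving $550.
Total: $2,025 + $507 + $550 = $3,082.

$3,082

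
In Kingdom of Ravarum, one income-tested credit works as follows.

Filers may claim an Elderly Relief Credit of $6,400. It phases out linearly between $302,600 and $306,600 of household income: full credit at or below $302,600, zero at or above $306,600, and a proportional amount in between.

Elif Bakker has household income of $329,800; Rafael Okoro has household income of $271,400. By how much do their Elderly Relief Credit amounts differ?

Elif ($329,800): Elderly Relief Credit: $329,800 is at or above $306,600, so the credit is $0.
Rafael ($271,400): Elderly Relief Credit: $271,400 is at or below the $302,600 threshold, so the full $6,400 applies.
Difference: |$0 − $6,400| = $6,400.

$6,400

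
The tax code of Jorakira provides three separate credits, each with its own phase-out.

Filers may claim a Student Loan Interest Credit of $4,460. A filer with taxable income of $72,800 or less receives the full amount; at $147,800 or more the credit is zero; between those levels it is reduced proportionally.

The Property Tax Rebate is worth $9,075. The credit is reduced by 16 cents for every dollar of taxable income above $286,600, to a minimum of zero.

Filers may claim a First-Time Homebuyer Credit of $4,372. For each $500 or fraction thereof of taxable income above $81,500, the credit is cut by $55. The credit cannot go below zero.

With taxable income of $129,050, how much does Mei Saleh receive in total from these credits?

$10,190

Student Loan Interest Credit: $129,050 is $56,250 into a $75,000 phase-out range, leaving 18,750/75,000 of the credit: $4,460 × 18,750/75,000 = $1,115.
Property Tax Rebate: $129,050 is at or below the $286,600 threshold, so the full $9,075 applies.
First-Time Homebuyer Credit: income exceeds $81,500 by $47,550 → 96 increments × $55 = $5,280 ≥ base, so the credit is $0.
Total: $1,115 + $9,075 + $0 = $10,190.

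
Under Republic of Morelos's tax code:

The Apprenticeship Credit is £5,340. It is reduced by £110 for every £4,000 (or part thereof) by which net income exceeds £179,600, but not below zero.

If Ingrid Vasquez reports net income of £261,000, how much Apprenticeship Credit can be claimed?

Apprenticeship Credit: income exceeds £179,600 by £81,400, which is 21 full-or-partial £4,000 increments; reduction = 21 × £110 = £2,310, leaving £3,030.

£3,030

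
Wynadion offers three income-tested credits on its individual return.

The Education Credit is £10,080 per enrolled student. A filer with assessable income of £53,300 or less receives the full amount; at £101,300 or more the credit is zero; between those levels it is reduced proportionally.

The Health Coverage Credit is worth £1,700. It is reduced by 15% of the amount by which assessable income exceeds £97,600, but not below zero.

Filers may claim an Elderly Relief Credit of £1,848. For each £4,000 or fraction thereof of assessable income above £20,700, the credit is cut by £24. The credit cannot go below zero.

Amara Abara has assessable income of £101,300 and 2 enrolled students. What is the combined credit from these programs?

£2,489

Education Credit: base = 2 × £10,080 = £20,160. £101,300 is at or above £101,300, so the credit is £0.
Health Coverage Credit: 15% of the £3,700 excess over £97,600 is £555; credit = £1,700 − £555 = £1,145.
Elderly Relief Credit: income exceeds £20,700 by £80,600, which is 21 full-or-partial £4,000 increments; reduction = 21 × £24 = £504, leaving £1,344.
Total: £0 + £1,145 + £1,344 = £2,489.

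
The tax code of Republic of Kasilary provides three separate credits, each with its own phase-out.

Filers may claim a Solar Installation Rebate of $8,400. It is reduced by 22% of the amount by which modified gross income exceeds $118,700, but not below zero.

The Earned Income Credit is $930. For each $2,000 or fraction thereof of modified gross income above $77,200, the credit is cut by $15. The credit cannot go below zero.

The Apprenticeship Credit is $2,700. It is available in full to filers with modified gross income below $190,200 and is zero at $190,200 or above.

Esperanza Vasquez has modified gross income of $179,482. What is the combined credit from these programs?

Solar Installation Rebate: 22% of the $60,782 excess over $118,700 is $13,372.04 ≥ base, so the credit is $0.
Earned Income Credit: income exceeds $77,200 by $102,282, which is 52 full-or-partial $2,000 increments; reduction = 52 × $15 = $780, leaving $150.
Apprenticeship Credit: $179,482 is below the $190,200 cutoff, so the full $2,700 applies.
Total: $0 + $150 + $2,700 = $2,850.

$2,850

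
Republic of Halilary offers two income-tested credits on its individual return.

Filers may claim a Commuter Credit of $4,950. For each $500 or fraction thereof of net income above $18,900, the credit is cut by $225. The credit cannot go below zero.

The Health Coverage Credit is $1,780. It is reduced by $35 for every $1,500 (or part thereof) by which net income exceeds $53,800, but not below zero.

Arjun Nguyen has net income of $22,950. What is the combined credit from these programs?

$4,705

Commuter Credit: income exceeds $18,900 by $4,050, which is 9 full-or-partial $500 increments; reduction = 9 × $225 = $2,025, leaving $2,925.
Health Coverage Credit: $22,950 is at or below the $53,800 threshold, so the full $1,780 applies.
Total: $2,925 + $1,780 = $4,705.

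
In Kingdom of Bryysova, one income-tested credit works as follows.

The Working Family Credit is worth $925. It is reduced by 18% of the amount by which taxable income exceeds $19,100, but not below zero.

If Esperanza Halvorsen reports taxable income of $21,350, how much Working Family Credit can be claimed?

Working Family Credit: 18% of the $2,250 excess over $19,100 is $405; credit = $925 − $405 = $520.

$520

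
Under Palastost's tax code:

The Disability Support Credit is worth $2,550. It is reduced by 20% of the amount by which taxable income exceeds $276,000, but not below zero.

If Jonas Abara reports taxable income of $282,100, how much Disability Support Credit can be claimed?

$1,330

Disability Support Credit: 20% of the $6,100 excess over $276,000 is $1,220; credit = $2,550 − $1,220 = $1,330.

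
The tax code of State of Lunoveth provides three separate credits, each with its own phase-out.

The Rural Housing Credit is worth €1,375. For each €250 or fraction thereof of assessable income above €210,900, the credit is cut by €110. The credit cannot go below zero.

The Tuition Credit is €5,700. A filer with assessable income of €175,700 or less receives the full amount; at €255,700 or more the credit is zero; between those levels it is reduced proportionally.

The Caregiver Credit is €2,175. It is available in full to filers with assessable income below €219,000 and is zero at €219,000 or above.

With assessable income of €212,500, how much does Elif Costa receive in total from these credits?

€5,858

Rural Housing Credit: income exceeds €210,900 by €1,600, which is 7 full-or-partial €250 increments; reduction = 7 × €110 = €770, leaving €605.
Tuition Credit: €212,500 is €36,800 into a €80,000 phase-out range, leaving 43,200/80,000 of the credit: €5,700 × 43,200/80,000 = €3,078.
Caregiver Credit: €212,500 is below the €219,000 cutoff, so the full €2,175 applies.
Total: €605 + €3,078 + €2,175 = €5,858.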